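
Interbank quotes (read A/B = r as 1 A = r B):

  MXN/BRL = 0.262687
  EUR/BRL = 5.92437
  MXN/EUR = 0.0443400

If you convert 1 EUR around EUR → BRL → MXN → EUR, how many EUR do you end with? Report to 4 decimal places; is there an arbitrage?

Around EUR → BRL → MXN → EUR: 1 × 5.92437 ÷ 0.262687 × 0.0443400 = 0.999998
Product ≈ 1 (deviation 0.000%, within rounding noise).

1.0000 (no arbitrage)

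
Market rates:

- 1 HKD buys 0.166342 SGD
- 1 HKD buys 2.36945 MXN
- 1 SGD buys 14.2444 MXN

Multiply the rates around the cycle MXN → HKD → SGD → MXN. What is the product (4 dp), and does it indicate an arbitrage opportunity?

Around MXN → HKD → SGD → MXN: 1 ÷ 2.36945 × 0.166342 × 14.2444 = 0.999997
Product ≈ 1 (deviation 0.000%, within rounding noise).

1.0000 (no arbitrage)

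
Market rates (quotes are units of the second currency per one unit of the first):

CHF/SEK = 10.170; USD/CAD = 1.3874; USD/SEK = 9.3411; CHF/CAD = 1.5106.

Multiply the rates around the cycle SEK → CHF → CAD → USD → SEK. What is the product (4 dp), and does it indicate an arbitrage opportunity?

1.0001 (no arbitrage)

Around SEK → CHF → CAD → USD → SEK: 1 ÷ 10.170 × 1.5106 ÷ 1.3874 × 9.3411 = 1.000057
Product ≈ 1 (deviation 0.006%, within rounding noise).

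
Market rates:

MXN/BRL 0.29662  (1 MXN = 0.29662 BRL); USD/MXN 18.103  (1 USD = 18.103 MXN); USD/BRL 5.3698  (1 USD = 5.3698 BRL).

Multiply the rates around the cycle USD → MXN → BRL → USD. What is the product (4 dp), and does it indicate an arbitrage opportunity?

1.0000 (no arbitrage)

Around USD → MXN → BRL → USD: 1 × 18.103 × 0.29662 ÷ 5.3698 = 0.999984
Product ≈ 1 (deviation 0.002%, within rounding noise).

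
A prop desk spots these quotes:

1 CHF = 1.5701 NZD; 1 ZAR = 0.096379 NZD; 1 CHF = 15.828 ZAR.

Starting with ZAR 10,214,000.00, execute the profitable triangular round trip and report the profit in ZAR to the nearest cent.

Profit: ZAR 298,710.61

Profitable loop is ZAR → CHF → NZD → ZAR:
ZAR 10,214,000.00 ÷ 15.828 = CHF 645,312.11
CHF 645,312.11 × 1.5701 = NZD 1,013,204.54
NZD 1,013,204.54 ÷ 0.096379 = ZAR 10,512,710.61
Profit = ZAR 10,512,710.61 − ZAR 10,214,000.00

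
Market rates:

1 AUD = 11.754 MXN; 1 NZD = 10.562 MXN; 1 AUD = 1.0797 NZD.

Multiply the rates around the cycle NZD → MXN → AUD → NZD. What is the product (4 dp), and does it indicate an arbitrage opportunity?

Around NZD → MXN → AUD → NZD: 1 × 10.562 ÷ 11.754 × 1.0797 = 0.970205
Product < 1; profitable direction is NZD → AUD → MXN → NZD.

0.9702 (arbitrage exists)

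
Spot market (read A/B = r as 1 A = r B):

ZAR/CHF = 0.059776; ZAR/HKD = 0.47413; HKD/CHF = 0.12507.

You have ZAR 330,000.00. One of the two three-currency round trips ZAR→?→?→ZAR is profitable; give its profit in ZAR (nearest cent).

Profitable loop is ZAR → CHF → HKD → ZAR:
ZAR 330,000.00 × 0.059776 = CHF 19,726.08
CHF 19,726.08 ÷ 0.12507 = HKD 157,720.32
HKD 157,720.32 ÷ 0.47413 = ZAR 332,652.05
Profit = ZAR 332,652.05 − ZAR 330,000.00

Profit: ZAR 2,652.05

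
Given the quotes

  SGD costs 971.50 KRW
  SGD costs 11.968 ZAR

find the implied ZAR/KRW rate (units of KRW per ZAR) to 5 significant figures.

ZAR/KRW = 81.175

1 ZAR ÷ 11.968 = 0.0835561 SGD
0.0835561 SGD × 971.50 = 81.1748 KRW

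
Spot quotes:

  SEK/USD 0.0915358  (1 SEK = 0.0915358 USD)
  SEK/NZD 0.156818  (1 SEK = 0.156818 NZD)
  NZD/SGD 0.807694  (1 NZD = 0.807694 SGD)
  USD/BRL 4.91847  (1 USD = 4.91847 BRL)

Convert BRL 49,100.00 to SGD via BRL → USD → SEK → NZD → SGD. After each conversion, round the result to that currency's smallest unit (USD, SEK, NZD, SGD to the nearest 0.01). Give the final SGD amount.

SGD 13,813.49

BRL 49,100.00 ÷ 4.91847 = USD 9,982.78
USD 9,982.78 ÷ 0.0915358 = SEK 109,058.75
SEK 109,058.75 × 0.156818 = NZD 17,102.38
NZD 17,102.38 × 0.807694 = SGD 13,813.49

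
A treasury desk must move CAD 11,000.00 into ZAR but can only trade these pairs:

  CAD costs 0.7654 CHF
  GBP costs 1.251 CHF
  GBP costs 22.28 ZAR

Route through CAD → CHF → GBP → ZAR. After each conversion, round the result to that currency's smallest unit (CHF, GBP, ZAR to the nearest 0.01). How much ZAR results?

CAD 11,000.00 × 0.7654 = CHF 8,419.40
CHF 8,419.40 ÷ 1.251 = GBP 6,730.14
GBP 6,730.14 × 22.28 = ZAR 149,947.52

ZAR 149,947.52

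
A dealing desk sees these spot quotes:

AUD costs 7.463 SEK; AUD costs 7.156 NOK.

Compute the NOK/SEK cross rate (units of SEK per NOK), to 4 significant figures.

1 NOK ÷ 7.156 = 0.139743 AUD
0.139743 AUD × 7.463 = 1.0429 SEK

NOK/SEK = 1.043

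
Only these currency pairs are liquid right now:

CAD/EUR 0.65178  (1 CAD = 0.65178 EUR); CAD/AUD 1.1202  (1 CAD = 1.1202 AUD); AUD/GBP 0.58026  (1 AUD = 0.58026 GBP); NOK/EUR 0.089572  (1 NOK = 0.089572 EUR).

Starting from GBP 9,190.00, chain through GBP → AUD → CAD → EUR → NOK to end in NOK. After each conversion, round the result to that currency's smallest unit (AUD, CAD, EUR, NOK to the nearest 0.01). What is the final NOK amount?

GBP 9,190.00 ÷ 0.58026 = AUD 15,837.73
AUD 15,837.73 ÷ 1.1202 = CAD 14,138.31
CAD 14,138.31 × 0.65178 = EUR 9,215.07
EUR 9,215.07 ÷ 0.089572 = NOK 102,878.91

NOK 102,878.91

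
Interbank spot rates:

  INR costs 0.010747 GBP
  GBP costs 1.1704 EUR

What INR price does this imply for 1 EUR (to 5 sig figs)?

EUR/INR = 79.502

1 EUR ÷ 1.1704 = 0.854409 GBP
0.854409 GBP ÷ 0.010747 = 79.5021 INR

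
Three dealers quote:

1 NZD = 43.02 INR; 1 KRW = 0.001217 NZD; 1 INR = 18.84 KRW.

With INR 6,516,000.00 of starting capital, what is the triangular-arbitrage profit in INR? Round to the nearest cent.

Profit: INR 90,009.48

Profitable loop is INR → NZD → KRW → INR:
INR 6,516,000.00 ÷ 43.02 = NZD 151,464.44
NZD 151,464.44 ÷ 0.001217 = KRW 124,457,219
KRW 124,457,219 ÷ 18.84 = INR 6,606,009.48
Profit = INR 6,606,009.48 − INR 6,516,000.00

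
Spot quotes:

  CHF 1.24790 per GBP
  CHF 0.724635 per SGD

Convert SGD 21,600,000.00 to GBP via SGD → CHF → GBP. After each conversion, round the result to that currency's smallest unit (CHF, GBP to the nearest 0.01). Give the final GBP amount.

GBP 12,542,764.64

SGD 21,600,000.00 × 0.724635 = CHF 15,652,116.00
CHF 15,652,116.00 ÷ 1.24790 = GBP 12,542,764.64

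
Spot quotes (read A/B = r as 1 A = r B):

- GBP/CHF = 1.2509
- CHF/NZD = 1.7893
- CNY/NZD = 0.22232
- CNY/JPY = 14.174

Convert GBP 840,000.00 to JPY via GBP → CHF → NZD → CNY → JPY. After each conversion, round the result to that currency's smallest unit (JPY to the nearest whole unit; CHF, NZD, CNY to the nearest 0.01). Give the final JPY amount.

JPY 119,866,807

GBP 840,000.00 × 1.2509 = CHF 1,050,756.00
CHF 1,050,756.00 × 1.7893 = NZD 1,880,117.71
NZD 1,880,117.71 ÷ 0.22232 = CNY 8,456,808.70
CNY 8,456,808.70 × 14.174 = JPY 119,866,807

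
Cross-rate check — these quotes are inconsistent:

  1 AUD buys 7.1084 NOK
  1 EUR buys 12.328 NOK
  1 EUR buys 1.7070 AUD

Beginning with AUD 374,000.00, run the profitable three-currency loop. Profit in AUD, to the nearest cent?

Profit: AUD 5,978.35

Profitable loop is AUD → EUR → NOK → AUD:
AUD 374,000.00 ÷ 1.7070 = EUR 219,097.83
EUR 219,097.83 × 12.328 = NOK 2,701,038.08
NOK 2,701,038.08 ÷ 7.1084 = AUD 379,978.35
Profit = AUD 379,978.35 − AUD 374,000.00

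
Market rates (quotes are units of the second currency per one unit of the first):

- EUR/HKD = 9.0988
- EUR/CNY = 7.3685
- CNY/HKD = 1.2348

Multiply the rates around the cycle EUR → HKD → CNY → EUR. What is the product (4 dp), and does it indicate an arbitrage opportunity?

1.0000 (no arbitrage)

Around EUR → HKD → CNY → EUR: 1 × 9.0988 ÷ 1.2348 ÷ 7.3685 = 1.000019
Product ≈ 1 (deviation 0.002%, within rounding noise).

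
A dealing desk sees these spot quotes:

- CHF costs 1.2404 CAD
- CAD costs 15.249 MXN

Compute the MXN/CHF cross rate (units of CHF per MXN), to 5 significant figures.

1 MXN ÷ 15.249 = 0.0655781 CAD
0.0655781 CAD ÷ 1.2404 = 0.0528685 CHF

MXN/CHF = 0.052868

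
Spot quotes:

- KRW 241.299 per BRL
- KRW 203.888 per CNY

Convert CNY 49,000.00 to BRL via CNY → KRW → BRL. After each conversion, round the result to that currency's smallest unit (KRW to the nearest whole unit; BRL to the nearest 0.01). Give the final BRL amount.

BRL 41,403.04

CNY 49,000.00 × 203.888 = KRW 9,990,512
KRW 9,990,512 ÷ 241.299 = BRL 41,403.04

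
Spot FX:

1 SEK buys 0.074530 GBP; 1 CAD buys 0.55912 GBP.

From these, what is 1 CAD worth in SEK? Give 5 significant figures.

CAD/SEK = 7.5019

1 CAD × 0.55912 = 0.55912 GBP
0.55912 GBP ÷ 0.074530 = 7.50195 SEK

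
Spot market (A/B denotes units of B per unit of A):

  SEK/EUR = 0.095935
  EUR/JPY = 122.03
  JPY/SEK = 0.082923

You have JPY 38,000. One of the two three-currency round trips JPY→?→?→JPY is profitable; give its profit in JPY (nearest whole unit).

Profit: JPY 1,144

Profitable loop is JPY → EUR → SEK → JPY:
JPY 38,000 ÷ 122.03 = EUR 311.40
EUR 311.40 ÷ 0.095935 = SEK 3,245.94
SEK 3,245.94 ÷ 0.082923 = JPY 39,144
Profit = JPY 39,144 − JPY 38,000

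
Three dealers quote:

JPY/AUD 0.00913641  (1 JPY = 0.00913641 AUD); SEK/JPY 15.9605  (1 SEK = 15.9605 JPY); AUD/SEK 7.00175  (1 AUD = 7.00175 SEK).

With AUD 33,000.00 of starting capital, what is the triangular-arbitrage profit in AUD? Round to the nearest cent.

Profitable loop is AUD → SEK → JPY → AUD:
AUD 33,000.00 × 7.00175 = SEK 231,057.75
SEK 231,057.75 × 15.9605 = JPY 3,687,797
JPY 3,687,797 × 0.00913641 = AUD 33,693.23
Profit = AUD 33,693.23 − AUD 33,000.00

Profit: AUD 693.23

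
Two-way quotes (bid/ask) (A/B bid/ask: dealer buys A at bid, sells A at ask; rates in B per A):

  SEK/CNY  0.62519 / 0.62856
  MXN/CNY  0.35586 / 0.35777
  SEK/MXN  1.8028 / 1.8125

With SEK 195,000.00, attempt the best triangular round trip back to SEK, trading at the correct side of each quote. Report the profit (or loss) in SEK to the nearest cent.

Best loop SEK → MXN → CNY → SEK:
SEK 195,000.00 × 1.8028 (sell SEK at bid) = MXN 351,546.00
MXN 351,546.00 × 0.35586 (sell MXN at bid) = CNY 125,101.16
CNY 125,101.16 ÷ 0.62856 (buy SEK at ask) = SEK 199,028.19

Net profit: SEK 4,028.19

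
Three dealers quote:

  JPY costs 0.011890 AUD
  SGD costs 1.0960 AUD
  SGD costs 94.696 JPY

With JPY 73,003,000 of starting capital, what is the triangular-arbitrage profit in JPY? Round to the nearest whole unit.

Profit: JPY 1,993,957

Profitable loop is JPY → AUD → SGD → JPY:
JPY 73,003,000 × 0.011890 = AUD 868,005.67
AUD 868,005.67 ÷ 1.0960 = SGD 791,975.98
SGD 791,975.98 × 94.696 = JPY 74,996,957
Profit = JPY 74,996,957 − JPY 73,003,000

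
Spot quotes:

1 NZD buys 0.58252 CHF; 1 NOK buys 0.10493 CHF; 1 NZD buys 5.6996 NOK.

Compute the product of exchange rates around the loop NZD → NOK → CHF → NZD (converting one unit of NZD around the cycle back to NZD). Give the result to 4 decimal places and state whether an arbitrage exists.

Around NZD → NOK → CHF → NZD: 1 × 5.6996 × 0.10493 ÷ 0.58252 = 1.026676
Product > 1; profitable direction is NZD → NOK → CHF → NZD.

1.0267 (arbitrage exists)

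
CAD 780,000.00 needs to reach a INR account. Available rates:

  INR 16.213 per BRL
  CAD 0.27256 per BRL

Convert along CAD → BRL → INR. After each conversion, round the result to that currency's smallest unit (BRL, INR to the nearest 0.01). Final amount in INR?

CAD 780,000.00 ÷ 0.27256 = BRL 2,861,755.21
BRL 2,861,755.21 × 16.213 = INR 46,397,637.22

INR 46,397,637.22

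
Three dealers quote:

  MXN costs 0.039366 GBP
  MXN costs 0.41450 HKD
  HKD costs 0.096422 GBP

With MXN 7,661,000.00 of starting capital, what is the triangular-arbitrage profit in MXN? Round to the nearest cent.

Profitable loop is MXN → HKD → GBP → MXN:
MXN 7,661,000.00 × 0.41450 = HKD 3,175,484.50
HKD 3,175,484.50 × 0.096422 = GBP 306,186.57
GBP 306,186.57 ÷ 0.039366 = MXN 7,777,944.58
Profit = MXN 7,777,944.58 − MXN 7,661,000.00

Profit: MXN 116,944.58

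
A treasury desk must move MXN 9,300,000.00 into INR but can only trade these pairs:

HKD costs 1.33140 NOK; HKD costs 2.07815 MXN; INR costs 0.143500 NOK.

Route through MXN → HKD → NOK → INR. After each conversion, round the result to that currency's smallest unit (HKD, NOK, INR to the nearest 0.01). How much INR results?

INR 41,520,512.75

MXN 9,300,000.00 ÷ 2.07815 = HKD 4,475,134.13
HKD 4,475,134.13 × 1.33140 = NOK 5,958,193.58
NOK 5,958,193.58 ÷ 0.143500 = INR 41,520,512.75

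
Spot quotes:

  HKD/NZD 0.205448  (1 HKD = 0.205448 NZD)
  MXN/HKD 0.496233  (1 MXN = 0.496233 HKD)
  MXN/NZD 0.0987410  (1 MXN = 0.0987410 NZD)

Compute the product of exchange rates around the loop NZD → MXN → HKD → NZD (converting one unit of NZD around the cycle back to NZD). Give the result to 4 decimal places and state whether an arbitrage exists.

Around NZD → MXN → HKD → NZD: 1 ÷ 0.0987410 × 0.496233 × 0.205448 = 1.032500
Product > 1; profitable direction is NZD → MXN → HKD → NZD.

1.0325 (arbitrage exists)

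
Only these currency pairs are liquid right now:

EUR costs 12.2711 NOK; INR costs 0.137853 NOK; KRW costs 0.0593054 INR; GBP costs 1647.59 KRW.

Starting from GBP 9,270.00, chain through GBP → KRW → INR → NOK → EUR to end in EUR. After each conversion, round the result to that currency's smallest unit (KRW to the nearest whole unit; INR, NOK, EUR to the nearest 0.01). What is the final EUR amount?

GBP 9,270.00 × 1647.59 = KRW 15,273,159
KRW 15,273,159 × 0.0593054 = INR 905,780.80
INR 905,780.80 × 0.137853 = NOK 124,864.60
NOK 124,864.60 ÷ 12.2711 = EUR 10,175.50

EUR 10,175.50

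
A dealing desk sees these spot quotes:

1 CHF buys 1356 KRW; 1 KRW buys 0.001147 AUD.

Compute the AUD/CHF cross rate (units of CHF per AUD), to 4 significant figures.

AUD/CHF = 0.6429

1 AUD ÷ 0.001147 = 871.84 KRW
871.84 KRW ÷ 1356 = 0.64295 CHF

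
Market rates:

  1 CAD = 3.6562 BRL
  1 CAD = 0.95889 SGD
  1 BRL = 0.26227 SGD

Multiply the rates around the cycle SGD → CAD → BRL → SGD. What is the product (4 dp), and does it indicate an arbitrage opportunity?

1.0000 (no arbitrage)

Around SGD → CAD → BRL → SGD: 1 ÷ 0.95889 × 3.6562 × 0.26227 = 1.000022
Product ≈ 1 (deviation 0.002%, within rounding noise).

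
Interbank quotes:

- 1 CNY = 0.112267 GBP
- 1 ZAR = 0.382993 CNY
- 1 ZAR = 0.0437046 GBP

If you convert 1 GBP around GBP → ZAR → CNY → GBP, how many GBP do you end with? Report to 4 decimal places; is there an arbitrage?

0.9838 (arbitrage exists)

Around GBP → ZAR → CNY → GBP: 1 ÷ 0.0437046 × 0.382993 × 0.112267 = 0.983820
Product < 1; profitable direction is GBP → CNY → ZAR → GBP.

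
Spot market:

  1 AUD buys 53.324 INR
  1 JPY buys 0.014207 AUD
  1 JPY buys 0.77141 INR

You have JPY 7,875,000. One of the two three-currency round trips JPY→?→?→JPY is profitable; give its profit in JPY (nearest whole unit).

Profit: JPY 143,825

Profitable loop is JPY → INR → AUD → JPY:
JPY 7,875,000 × 0.77141 = INR 6,074,853.75
INR 6,074,853.75 ÷ 53.324 = AUD 113,923.44
AUD 113,923.44 ÷ 0.014207 = JPY 8,018,825
Profit = JPY 8,018,825 − JPY 7,875,000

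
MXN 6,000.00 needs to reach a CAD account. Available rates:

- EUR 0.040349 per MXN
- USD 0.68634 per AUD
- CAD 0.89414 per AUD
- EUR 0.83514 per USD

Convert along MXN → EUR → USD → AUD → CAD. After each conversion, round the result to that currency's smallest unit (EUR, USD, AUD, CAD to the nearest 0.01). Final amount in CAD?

CAD 377.65

MXN 6,000.00 × 0.040349 = EUR 242.09
EUR 242.09 ÷ 0.83514 = USD 289.88
USD 289.88 ÷ 0.68634 = AUD 422.36
AUD 422.36 × 0.89414 = CAD 377.65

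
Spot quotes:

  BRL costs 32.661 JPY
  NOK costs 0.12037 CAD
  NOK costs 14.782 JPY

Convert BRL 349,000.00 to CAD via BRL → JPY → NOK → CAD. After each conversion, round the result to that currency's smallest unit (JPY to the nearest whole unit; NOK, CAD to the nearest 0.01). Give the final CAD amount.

BRL 349,000.00 × 32.661 = JPY 11,398,689
JPY 11,398,689 ÷ 14.782 = NOK 771,119.54
NOK 771,119.54 × 0.12037 = CAD 92,819.66

CAD 92,819.66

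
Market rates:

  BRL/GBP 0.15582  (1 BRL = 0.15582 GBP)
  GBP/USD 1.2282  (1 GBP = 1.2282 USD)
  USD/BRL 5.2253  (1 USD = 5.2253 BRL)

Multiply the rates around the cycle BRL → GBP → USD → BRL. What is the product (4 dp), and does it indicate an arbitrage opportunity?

Around BRL → GBP → USD → BRL: 1 × 0.15582 × 1.2282 × 5.2253 = 1.000008
Product ≈ 1 (deviation 0.001%, within rounding noise).

1.0000 (no arbitrage)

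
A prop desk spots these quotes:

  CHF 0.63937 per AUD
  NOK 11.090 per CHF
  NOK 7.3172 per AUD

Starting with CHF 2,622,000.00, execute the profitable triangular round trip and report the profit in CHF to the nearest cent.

Profit: CHF 83,788.28

Profitable loop is CHF → AUD → NOK → CHF:
CHF 2,622,000.00 ÷ 0.63937 = AUD 4,100,911.84
AUD 4,100,911.84 × 7.3172 = NOK 30,007,192.08
NOK 30,007,192.08 ÷ 11.090 = CHF 2,705,788.28
Profit = CHF 2,705,788.28 − CHF 2,622,000.00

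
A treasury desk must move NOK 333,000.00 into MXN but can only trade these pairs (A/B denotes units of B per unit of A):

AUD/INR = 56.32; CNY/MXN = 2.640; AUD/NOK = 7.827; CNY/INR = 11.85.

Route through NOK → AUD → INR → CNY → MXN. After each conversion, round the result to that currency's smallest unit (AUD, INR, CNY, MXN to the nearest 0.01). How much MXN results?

NOK 333,000.00 ÷ 7.827 = AUD 42,545.04
AUD 42,545.04 × 56.32 = INR 2,396,136.65
INR 2,396,136.65 ÷ 11.85 = CNY 202,205.62
CNY 202,205.62 × 2.640 = MXN 533,822.84

MXN 533,822.84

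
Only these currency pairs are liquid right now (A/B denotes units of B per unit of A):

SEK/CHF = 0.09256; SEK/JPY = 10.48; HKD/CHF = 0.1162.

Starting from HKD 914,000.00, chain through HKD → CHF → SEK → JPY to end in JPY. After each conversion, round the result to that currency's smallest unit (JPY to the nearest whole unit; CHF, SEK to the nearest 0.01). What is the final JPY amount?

JPY 12,025,143

HKD 914,000.00 × 0.1162 = CHF 106,206.80
CHF 106,206.80 ÷ 0.09256 = SEK 1,147,437.34
SEK 1,147,437.34 × 10.48 = JPY 12,025,143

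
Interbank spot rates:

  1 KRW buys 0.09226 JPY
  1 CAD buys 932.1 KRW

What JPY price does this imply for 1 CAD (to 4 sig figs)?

CAD/JPY = 86.00

1 CAD × 932.1 = 932.1 KRW
932.1 KRW × 0.09226 = 85.9955 JPY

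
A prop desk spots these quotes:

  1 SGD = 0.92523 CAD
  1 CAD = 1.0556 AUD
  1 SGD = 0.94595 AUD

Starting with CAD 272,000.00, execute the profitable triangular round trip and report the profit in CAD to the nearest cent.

Profit: CAD 8,834.08

Profitable loop is CAD → AUD → SGD → CAD:
CAD 272,000.00 × 1.0556 = AUD 287,123.20
AUD 287,123.20 ÷ 0.94595 = SGD 303,528.94
SGD 303,528.94 × 0.92523 = CAD 280,834.08
Profit = CAD 280,834.08 − CAD 272,000.00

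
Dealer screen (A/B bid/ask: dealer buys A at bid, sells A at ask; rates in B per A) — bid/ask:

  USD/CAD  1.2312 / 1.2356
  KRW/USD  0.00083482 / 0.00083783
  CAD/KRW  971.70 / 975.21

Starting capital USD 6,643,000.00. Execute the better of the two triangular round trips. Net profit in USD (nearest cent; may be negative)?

Best loop USD → CAD → KRW → USD:
USD 6,643,000.00 × 1.2312 (sell USD at bid) = CAD 8,178,861.60
CAD 8,178,861.60 × 971.70 (sell CAD at bid) = KRW 7,947,399,817
KRW 7,947,399,817 × 0.00083482 (sell KRW at bid) = USD 6,634,648.31

Net result: USD -8,351.69 (no profitable arbitrage after spreads)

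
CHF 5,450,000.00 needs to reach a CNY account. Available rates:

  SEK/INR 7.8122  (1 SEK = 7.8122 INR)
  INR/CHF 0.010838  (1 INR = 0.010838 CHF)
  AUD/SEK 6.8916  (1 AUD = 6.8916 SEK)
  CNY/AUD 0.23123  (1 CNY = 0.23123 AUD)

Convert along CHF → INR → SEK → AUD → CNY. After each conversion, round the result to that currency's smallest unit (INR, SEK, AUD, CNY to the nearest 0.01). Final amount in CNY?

CHF 5,450,000.00 ÷ 0.010838 = INR 502,860,306.33
INR 502,860,306.33 ÷ 7.8122 = SEK 64,368,590.96
SEK 64,368,590.96 ÷ 6.8916 = AUD 9,340,151.92
AUD 9,340,151.92 ÷ 0.23123 = CNY 40,393,339.62

CNY 40,393,339.62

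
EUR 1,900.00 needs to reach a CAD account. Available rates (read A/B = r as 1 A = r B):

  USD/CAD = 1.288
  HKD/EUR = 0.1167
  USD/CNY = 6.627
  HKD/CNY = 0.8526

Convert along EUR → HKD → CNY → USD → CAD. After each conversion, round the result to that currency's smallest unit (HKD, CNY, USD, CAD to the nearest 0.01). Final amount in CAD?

EUR 1,900.00 ÷ 0.1167 = HKD 16,281.06
HKD 16,281.06 × 0.8526 = CNY 13,881.23
CNY 13,881.23 ÷ 6.627 = USD 2,094.65
USD 2,094.65 × 1.288 = CAD 2,697.91

CAD 2,697.91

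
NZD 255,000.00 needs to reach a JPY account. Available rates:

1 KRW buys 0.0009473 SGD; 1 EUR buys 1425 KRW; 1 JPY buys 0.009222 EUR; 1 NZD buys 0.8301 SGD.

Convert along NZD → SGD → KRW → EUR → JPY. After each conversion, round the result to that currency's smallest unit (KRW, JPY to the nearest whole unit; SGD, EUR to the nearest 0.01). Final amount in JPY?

JPY 17,003,686

NZD 255,000.00 × 0.8301 = SGD 211,675.50
SGD 211,675.50 ÷ 0.0009473 = KRW 223,451,388
KRW 223,451,388 ÷ 1425 = EUR 156,807.99
EUR 156,807.99 ÷ 0.009222 = JPY 17,003,686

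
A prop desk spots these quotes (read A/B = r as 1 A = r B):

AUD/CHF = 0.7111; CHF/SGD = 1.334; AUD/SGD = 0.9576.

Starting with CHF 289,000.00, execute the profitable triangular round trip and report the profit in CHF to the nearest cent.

Profit: CHF 2,739.66

Profitable loop is CHF → AUD → SGD → CHF:
CHF 289,000.00 ÷ 0.7111 = AUD 406,412.60
AUD 406,412.60 × 0.9576 = SGD 389,180.71
SGD 389,180.71 ÷ 1.334 = CHF 291,739.66
Profit = CHF 291,739.66 − CHF 289,000.00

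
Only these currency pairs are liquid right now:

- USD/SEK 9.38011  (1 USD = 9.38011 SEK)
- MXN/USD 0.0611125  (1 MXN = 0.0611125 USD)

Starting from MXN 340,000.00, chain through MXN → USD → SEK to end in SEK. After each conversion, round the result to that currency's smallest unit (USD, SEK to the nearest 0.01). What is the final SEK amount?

SEK 194,902.27

MXN 340,000.00 × 0.0611125 = USD 20,778.25
USD 20,778.25 × 9.38011 = SEK 194,902.27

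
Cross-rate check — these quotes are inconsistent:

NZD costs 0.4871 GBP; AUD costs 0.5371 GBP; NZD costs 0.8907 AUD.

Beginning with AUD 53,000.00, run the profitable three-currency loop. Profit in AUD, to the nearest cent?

Profitable loop is AUD → NZD → GBP → AUD:
AUD 53,000.00 ÷ 0.8907 = NZD 59,503.76
NZD 59,503.76 × 0.4871 = GBP 28,984.28
GBP 28,984.28 ÷ 0.5371 = AUD 53,964.41
Profit = AUD 53,964.41 − AUD 53,000.00

Profit: AUD 964.41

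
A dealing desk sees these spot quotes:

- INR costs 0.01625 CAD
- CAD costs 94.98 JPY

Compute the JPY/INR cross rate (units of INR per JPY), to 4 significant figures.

1 JPY ÷ 94.98 = 0.0105285 CAD
0.0105285 CAD ÷ 0.01625 = 0.64791 INR

JPY/INR = 0.6479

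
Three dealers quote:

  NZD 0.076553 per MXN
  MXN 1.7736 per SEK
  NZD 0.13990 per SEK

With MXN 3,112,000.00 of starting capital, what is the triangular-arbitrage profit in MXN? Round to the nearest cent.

Profitable loop is MXN → SEK → NZD → MXN:
MXN 3,112,000.00 ÷ 1.7736 = SEK 1,754,623.36
SEK 1,754,623.36 × 0.13990 = NZD 245,471.81
NZD 245,471.81 ÷ 0.076553 = MXN 3,206,560.28
Profit = MXN 3,206,560.28 − MXN 3,112,000.00

Profit: MXN 94,560.28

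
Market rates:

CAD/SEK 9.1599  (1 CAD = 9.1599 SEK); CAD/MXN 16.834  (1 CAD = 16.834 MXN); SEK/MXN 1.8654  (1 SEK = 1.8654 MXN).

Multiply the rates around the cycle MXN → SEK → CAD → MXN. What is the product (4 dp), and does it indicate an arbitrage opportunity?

Around MXN → SEK → CAD → MXN: 1 ÷ 1.8654 ÷ 9.1599 × 16.834 = 0.985200
Product < 1; profitable direction is MXN → CAD → SEK → MXN.

0.9852 (arbitrage exists)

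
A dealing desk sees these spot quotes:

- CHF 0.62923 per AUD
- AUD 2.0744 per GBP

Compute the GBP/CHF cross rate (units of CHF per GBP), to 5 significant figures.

1 GBP × 2.0744 = 2.0744 AUD
2.0744 AUD × 0.62923 = 1.30527 CHF

GBP/CHF = 1.3053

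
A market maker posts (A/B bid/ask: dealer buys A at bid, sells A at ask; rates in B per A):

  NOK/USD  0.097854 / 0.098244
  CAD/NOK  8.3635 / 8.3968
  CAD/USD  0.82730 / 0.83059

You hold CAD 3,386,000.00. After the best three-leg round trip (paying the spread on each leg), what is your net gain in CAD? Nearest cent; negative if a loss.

Net profit: CAD 9,706.40

Best loop CAD → USD → NOK → CAD:
CAD 3,386,000.00 × 0.82730 (sell CAD at bid) = USD 2,801,237.80
USD 2,801,237.80 ÷ 0.098244 (buy NOK at ask) = NOK 28,513,067.46
NOK 28,513,067.46 ÷ 8.3968 (buy CAD at ask) = CAD 3,395,706.40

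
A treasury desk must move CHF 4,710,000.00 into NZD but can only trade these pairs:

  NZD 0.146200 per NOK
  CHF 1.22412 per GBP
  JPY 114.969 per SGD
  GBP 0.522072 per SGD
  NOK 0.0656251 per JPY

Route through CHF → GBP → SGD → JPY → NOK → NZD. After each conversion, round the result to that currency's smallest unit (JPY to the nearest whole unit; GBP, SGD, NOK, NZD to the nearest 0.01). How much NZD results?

CHF 4,710,000.00 ÷ 1.22412 = GBP 3,847,661.99
GBP 3,847,661.99 ÷ 0.522072 = SGD 7,369,983.43
SGD 7,369,983.43 × 114.969 = JPY 847,319,625
JPY 847,319,625 × 0.0656251 = NOK 55,605,435.12
NOK 55,605,435.12 × 0.146200 = NZD 8,129,514.61

NZD 8,129,514.61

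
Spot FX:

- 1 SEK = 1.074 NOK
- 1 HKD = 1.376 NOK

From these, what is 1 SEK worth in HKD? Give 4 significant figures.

1 SEK × 1.074 = 1.074 NOK
1.074 NOK ÷ 1.376 = 0.780523 HKD

SEK/HKD = 0.7805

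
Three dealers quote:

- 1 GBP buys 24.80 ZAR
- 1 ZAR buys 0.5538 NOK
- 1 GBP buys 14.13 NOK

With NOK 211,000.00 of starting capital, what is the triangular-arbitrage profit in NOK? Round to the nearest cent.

Profitable loop is NOK → ZAR → GBP → NOK:
NOK 211,000.00 ÷ 0.5538 = ZAR 381,003.97
ZAR 381,003.97 ÷ 24.80 = GBP 15,363.06
GBP 15,363.06 × 14.13 = NOK 217,080.09
Profit = NOK 217,080.09 − NOK 211,000.00

Profit: NOK 6,080.09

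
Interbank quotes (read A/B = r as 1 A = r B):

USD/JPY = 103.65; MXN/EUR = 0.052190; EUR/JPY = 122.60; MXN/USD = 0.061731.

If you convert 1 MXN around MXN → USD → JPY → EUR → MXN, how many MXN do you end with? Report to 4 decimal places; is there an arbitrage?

Around MXN → USD → JPY → EUR → MXN: 1 × 0.061731 × 103.65 ÷ 122.60 ÷ 0.052190 = 0.999988
Product ≈ 1 (deviation 0.001%, within rounding noise).

1.0000 (no arbitrage)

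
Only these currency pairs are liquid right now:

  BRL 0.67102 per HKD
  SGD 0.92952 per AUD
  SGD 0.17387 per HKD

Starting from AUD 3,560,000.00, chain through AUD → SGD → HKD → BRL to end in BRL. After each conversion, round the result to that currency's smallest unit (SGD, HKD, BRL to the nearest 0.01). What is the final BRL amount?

AUD 3,560,000.00 × 0.92952 = SGD 3,309,091.20
SGD 3,309,091.20 ÷ 0.17387 = HKD 19,031,984.82
HKD 19,031,984.82 × 0.67102 = BRL 12,770,842.45

BRL 12,770,842.45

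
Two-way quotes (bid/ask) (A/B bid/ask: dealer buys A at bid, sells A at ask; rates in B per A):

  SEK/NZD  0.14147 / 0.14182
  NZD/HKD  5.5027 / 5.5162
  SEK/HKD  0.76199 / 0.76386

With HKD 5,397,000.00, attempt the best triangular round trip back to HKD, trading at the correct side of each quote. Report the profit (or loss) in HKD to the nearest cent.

Net profit: HKD 103,204.53

Best loop HKD → SEK → NZD → HKD:
HKD 5,397,000.00 ÷ 0.76386 (buy SEK at ask) = SEK 7,065,430.84
SEK 7,065,430.84 × 0.14147 (sell SEK at bid) = NZD 999,546.50
NZD 999,546.50 × 5.5027 (sell NZD at bid) = HKD 5,500,204.53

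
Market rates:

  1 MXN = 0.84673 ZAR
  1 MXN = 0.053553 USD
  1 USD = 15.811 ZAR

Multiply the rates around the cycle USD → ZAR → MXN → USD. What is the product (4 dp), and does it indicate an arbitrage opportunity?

Around USD → ZAR → MXN → USD: 1 × 15.811 ÷ 0.84673 × 0.053553 = 0.999996
Product ≈ 1 (deviation 0.000%, within rounding noise).

1.0000 (no arbitrage)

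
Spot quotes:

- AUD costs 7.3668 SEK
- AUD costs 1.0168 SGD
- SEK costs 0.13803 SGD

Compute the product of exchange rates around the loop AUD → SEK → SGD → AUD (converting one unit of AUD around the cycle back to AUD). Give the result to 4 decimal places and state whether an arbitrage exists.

Around AUD → SEK → SGD → AUD: 1 × 7.3668 × 0.13803 ÷ 1.0168 = 1.000039
Product ≈ 1 (deviation 0.004%, within rounding noise).

1.0000 (no arbitrage)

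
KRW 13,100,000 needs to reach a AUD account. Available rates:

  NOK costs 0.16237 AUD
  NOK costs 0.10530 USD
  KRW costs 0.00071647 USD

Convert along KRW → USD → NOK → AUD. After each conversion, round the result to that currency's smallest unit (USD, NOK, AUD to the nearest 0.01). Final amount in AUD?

KRW 13,100,000 × 0.00071647 = USD 9,385.76
USD 9,385.76 ÷ 0.10530 = NOK 89,133.52
NOK 89,133.52 × 0.16237 = AUD 14,472.61

AUD 14,472.61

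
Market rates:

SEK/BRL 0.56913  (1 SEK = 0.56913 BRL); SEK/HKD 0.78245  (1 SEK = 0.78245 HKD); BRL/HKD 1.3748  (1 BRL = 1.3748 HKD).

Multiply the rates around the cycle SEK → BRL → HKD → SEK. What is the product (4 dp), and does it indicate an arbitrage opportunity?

Around SEK → BRL → HKD → SEK: 1 × 0.56913 × 1.3748 ÷ 0.78245 = 0.999987
Product ≈ 1 (deviation 0.001%, within rounding noise).

1.0000 (no arbitrage)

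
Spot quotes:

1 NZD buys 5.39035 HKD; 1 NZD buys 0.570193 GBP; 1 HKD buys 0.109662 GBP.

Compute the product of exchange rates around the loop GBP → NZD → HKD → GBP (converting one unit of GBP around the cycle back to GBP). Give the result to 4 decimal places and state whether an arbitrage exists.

1.0367 (arbitrage exists)

Around GBP → NZD → HKD → GBP: 1 ÷ 0.570193 × 5.39035 × 0.109662 = 1.036696
Product > 1; profitable direction is GBP → NZD → HKD → GBP.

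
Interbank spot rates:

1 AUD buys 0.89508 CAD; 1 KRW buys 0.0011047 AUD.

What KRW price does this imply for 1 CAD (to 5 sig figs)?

1 CAD ÷ 0.89508 = 1.11722 AUD
1.11722 AUD ÷ 0.0011047 = 1011.33 KRW

CAD/KRW = 1011.3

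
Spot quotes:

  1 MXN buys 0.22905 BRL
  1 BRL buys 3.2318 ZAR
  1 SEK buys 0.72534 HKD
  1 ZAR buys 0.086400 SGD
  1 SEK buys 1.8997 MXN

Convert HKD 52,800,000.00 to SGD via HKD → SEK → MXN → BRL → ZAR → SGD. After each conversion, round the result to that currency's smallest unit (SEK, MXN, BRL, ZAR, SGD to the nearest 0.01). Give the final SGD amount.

SGD 8,844,348.20

HKD 52,800,000.00 ÷ 0.72534 = SEK 72,793,448.59
SEK 72,793,448.59 × 1.8997 = MXN 138,285,714.29
MXN 138,285,714.29 × 0.22905 = BRL 31,674,342.86
BRL 31,674,342.86 × 3.2318 = ZAR 102,365,141.25
ZAR 102,365,141.25 × 0.086400 = SGD 8,844,348.20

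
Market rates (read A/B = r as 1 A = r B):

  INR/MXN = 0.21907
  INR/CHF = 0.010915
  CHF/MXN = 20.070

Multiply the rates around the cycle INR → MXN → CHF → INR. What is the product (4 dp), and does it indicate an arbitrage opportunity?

Around INR → MXN → CHF → INR: 1 × 0.21907 ÷ 20.070 ÷ 0.010915 = 1.000027
Product ≈ 1 (deviation 0.003%, within rounding noise).

1.0000 (no arbitrage)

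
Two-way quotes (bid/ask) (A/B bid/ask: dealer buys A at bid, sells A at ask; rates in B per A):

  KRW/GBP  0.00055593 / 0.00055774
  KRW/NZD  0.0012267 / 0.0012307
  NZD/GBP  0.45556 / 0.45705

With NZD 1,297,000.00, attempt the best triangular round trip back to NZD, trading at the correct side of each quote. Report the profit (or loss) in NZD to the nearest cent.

Best loop NZD → GBP → KRW → NZD:
NZD 1,297,000.00 × 0.45556 (sell NZD at bid) = GBP 590,861.32
GBP 590,861.32 ÷ 0.00055774 (buy KRW at ask) = KRW 1,059,384,875
KRW 1,059,384,875 × 0.0012267 (sell KRW at bid) = NZD 1,299,547.43

Net profit: NZD 2,547.43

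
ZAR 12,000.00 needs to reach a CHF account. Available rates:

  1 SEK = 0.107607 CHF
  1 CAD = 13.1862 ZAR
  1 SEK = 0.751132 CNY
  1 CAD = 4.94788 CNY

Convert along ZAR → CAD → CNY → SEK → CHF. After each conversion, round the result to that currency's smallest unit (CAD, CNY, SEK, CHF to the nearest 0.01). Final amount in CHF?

ZAR 12,000.00 ÷ 13.1862 = CAD 910.04
CAD 910.04 × 4.94788 = CNY 4,502.77
CNY 4,502.77 ÷ 0.751132 = SEK 5,994.65
SEK 5,994.65 × 0.107607 = CHF 645.07

CHF 645.07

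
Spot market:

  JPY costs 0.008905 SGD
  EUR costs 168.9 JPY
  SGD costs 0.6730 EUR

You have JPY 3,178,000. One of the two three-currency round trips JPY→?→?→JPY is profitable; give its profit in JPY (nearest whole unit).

Profitable loop is JPY → SGD → EUR → JPY:
JPY 3,178,000 × 0.008905 = SGD 28,300.09
SGD 28,300.09 × 0.6730 = EUR 19,045.96
EUR 19,045.96 × 168.9 = JPY 3,216,863
Profit = JPY 3,216,863 − JPY 3,178,000

Profit: JPY 38,863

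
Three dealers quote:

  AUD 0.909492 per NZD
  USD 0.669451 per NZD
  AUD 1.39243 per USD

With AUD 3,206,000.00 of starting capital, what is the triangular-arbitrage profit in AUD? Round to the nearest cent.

Profit: AUD 79,918.60

Profitable loop is AUD → NZD → USD → AUD:
AUD 3,206,000.00 ÷ 0.909492 = NZD 3,525,044.75
NZD 3,525,044.75 × 0.669451 = USD 2,359,844.73
USD 2,359,844.73 × 1.39243 = AUD 3,285,918.60
Profit = AUD 3,285,918.60 − AUD 3,206,000.00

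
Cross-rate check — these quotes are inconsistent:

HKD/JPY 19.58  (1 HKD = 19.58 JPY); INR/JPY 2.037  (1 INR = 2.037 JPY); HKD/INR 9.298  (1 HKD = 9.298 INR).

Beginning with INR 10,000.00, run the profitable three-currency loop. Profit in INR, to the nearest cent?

Profit: INR 337.89

Profitable loop is INR → HKD → JPY → INR:
INR 10,000.00 ÷ 9.298 = HKD 1,075.50
HKD 1,075.50 × 19.58 = JPY 21,058
JPY 21,058 ÷ 2.037 = INR 10,337.89
Profit = INR 10,337.89 − INR 10,000.00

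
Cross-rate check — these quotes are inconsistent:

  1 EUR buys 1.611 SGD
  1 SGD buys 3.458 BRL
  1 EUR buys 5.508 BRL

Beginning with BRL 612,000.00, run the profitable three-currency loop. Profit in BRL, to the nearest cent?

Profitable loop is BRL → EUR → SGD → BRL:
BRL 612,000.00 ÷ 5.508 = EUR 111,111.11
EUR 111,111.11 × 1.611 = SGD 179,000.00
SGD 179,000.00 × 3.458 = BRL 618,982.00
Profit = BRL 618,982.00 − BRL 612,000.00

Profit: BRL 6,982.00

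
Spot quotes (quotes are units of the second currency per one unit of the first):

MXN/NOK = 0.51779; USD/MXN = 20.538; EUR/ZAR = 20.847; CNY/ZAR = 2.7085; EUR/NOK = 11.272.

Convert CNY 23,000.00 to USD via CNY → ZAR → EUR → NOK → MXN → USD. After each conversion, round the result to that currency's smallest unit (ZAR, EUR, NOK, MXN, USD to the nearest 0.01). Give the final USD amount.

CNY 23,000.00 × 2.7085 = ZAR 62,295.50
ZAR 62,295.50 ÷ 20.847 = EUR 2,988.22
EUR 2,988.22 × 11.272 = NOK 33,683.22
NOK 33,683.22 ÷ 0.51779 = MXN 65,051.89
MXN 65,051.89 ÷ 20.538 = USD 3,167.39

USD 3,167.39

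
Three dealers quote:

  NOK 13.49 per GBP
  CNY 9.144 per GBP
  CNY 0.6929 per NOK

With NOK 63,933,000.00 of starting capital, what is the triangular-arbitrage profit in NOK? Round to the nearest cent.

Profit: NOK 1,420,880.16

Profitable loop is NOK → CNY → GBP → NOK:
NOK 63,933,000.00 × 0.6929 = CNY 44,299,175.70
CNY 44,299,175.70 ÷ 9.144 = GBP 4,844,616.77
GBP 4,844,616.77 × 13.49 = NOK 65,353,880.16
Profit = NOK 65,353,880.16 − NOK 63,933,000.00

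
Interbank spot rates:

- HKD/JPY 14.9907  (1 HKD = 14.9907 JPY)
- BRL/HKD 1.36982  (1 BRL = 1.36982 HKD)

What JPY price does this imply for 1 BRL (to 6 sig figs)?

1 BRL × 1.36982 = 1.36982 HKD
1.36982 HKD × 14.9907 = 20.5346 JPY

BRL/JPY = 20.5346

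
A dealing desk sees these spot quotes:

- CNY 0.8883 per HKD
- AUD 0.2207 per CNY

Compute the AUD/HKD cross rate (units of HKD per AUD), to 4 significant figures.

AUD/HKD = 5.101

1 AUD ÷ 0.2207 = 4.53104 CNY
4.53104 CNY ÷ 0.8883 = 5.1008 HKD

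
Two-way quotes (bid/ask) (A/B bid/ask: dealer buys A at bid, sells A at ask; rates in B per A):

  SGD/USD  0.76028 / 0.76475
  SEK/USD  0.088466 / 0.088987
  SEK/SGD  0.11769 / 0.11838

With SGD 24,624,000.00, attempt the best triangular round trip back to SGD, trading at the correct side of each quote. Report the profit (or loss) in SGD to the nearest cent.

Net profit: SGD 135,687.88

Best loop SGD → USD → SEK → SGD:
SGD 24,624,000.00 × 0.76028 (sell SGD at bid) = USD 18,721,134.72
USD 18,721,134.72 ÷ 0.088987 (buy SEK at ask) = SEK 210,380,558.06
SEK 210,380,558.06 × 0.11769 (sell SEK at bid) = SGD 24,759,687.88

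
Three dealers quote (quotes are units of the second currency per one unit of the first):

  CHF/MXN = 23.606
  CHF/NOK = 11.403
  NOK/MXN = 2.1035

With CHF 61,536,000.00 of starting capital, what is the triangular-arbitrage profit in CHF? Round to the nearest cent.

Profit: CHF 991,130.79

Profitable loop is CHF → NOK → MXN → CHF:
CHF 61,536,000.00 × 11.403 = NOK 701,695,008.00
NOK 701,695,008.00 × 2.1035 = MXN 1,476,015,449.33
MXN 1,476,015,449.33 ÷ 23.606 = CHF 62,527,130.79
Profit = CHF 62,527,130.79 − CHF 61,536,000.00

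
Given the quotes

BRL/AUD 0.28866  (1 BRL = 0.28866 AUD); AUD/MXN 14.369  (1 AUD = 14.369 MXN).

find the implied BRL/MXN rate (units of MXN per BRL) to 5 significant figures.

1 BRL × 0.28866 = 0.28866 AUD
0.28866 AUD × 14.369 = 4.14776 MXN

BRL/MXN = 4.1478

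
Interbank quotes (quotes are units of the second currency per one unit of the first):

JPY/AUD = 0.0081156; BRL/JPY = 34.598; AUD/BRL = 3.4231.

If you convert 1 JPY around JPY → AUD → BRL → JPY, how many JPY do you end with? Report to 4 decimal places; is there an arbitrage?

0.9612 (arbitrage exists)

Around JPY → AUD → BRL → JPY: 1 × 0.0081156 × 3.4231 × 34.598 = 0.961150
Product < 1; profitable direction is JPY → BRL → AUD → JPY.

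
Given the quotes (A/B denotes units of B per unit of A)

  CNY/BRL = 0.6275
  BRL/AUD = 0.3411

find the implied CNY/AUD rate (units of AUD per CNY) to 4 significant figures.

CNY/AUD = 0.2140

1 CNY × 0.6275 = 0.6275 BRL
0.6275 BRL × 0.3411 = 0.21404 AUD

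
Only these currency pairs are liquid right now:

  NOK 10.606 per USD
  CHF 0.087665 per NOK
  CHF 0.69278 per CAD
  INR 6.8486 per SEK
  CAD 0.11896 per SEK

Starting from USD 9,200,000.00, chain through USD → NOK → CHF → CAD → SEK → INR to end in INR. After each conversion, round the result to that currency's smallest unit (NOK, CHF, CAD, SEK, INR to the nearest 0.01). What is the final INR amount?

USD 9,200,000.00 × 10.606 = NOK 97,575,200.00
NOK 97,575,200.00 × 0.087665 = CHF 8,553,929.91
CHF 8,553,929.91 ÷ 0.69278 = CAD 12,347,252.97
CAD 12,347,252.97 ÷ 0.11896 = SEK 103,793,316.83
SEK 103,793,316.83 × 6.8486 = INR 710,838,909.64

INR 710,838,909.64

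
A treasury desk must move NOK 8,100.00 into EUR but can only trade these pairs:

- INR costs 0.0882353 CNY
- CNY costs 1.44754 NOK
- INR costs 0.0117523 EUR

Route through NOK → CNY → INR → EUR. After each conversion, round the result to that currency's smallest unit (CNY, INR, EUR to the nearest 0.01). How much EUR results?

EUR 745.31

NOK 8,100.00 ÷ 1.44754 = CNY 5,595.70
CNY 5,595.70 ÷ 0.0882353 = INR 63,417.93
INR 63,417.93 × 0.0117523 = EUR 745.31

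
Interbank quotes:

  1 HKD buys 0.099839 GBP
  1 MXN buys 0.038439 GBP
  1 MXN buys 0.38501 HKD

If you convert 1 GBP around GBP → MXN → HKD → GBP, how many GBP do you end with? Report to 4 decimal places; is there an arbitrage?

1.0000 (no arbitrage)

Around GBP → MXN → HKD → GBP: 1 ÷ 0.038439 × 0.38501 × 0.099839 = 1.000000
Product ≈ 1 (deviation 0.000%, within rounding noise).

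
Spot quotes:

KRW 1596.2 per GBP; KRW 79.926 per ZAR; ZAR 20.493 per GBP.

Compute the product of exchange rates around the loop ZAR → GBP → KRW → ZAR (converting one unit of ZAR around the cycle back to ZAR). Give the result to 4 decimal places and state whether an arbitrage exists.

Around ZAR → GBP → KRW → ZAR: 1 ÷ 20.493 × 1596.2 ÷ 79.926 = 0.974527
Product < 1; profitable direction is ZAR → KRW → GBP → ZAR.

0.9745 (arbitrage exists)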